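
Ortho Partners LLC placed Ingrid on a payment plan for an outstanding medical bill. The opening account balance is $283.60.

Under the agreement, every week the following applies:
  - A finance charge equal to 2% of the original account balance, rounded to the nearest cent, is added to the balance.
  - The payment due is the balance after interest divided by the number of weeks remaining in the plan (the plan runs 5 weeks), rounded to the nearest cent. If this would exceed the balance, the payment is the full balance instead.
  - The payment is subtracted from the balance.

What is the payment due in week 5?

Week 1: opening $283.60; interest $5.67 → $289.27; payment $57.85; balance $231.42
Week 2: opening $231.42; interest $5.67 → $237.09; payment $59.27; balance $177.82
Week 3: opening $177.82; interest $5.67 → $183.49; payment $61.16; balance $122.33
Week 4: opening $122.33; interest $5.67 → $128.00; payment $64.00; balance $64.00
Week 5: opening $64.00; interest $5.67 → $69.67; payment $69.67; balance $0.00

$69.67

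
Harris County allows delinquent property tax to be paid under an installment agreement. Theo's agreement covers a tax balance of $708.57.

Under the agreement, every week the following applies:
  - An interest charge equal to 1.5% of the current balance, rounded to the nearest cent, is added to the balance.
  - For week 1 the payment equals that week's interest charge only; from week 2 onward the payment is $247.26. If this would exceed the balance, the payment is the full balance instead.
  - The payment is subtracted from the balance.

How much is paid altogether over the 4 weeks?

$740.39

Week 1: $708.57 +$10.63 interest = $719.20; pay $10.63 → $708.57
Week 2: $708.57 +$10.63 interest = $719.20; pay $247.26 → $471.94
Week 3: $471.94 +$7.08 interest = $479.02; pay $247.26 → $231.76
Week 4: $231.76 +$3.48 interest = $235.24; pay $235.24 → $0.00
Total paid: $740.39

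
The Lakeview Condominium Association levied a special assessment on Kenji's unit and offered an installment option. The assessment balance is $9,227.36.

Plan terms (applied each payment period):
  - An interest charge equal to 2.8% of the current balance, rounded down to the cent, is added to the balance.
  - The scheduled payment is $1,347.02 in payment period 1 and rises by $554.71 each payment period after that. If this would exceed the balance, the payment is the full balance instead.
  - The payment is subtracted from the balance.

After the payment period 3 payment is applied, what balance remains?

$4,189.42

Payment period 1: opening $9,227.36; interest $258.36 → $9,485.72; payment $1,347.02; balance $8,138.70
Payment period 2: opening $8,138.70; interest $227.88 → $8,366.58; payment $1,901.73; balance $6,464.85
Payment period 3: opening $6,464.85; interest $181.01 → $6,645.86; payment $2,456.44; balance $4,189.42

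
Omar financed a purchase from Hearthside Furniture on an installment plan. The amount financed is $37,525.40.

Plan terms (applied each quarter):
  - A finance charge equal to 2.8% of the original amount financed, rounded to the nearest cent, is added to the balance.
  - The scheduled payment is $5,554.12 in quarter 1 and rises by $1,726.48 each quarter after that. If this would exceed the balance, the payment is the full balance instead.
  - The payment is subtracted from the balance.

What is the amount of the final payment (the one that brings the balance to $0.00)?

Quarter 1: $37,525.40 +$1,050.71 interest = $38,576.11; pay $5,554.12 → $33,021.99
Quarter 2: $33,021.99 +$1,050.71 interest = $34,072.70; pay $7,280.60 → $26,792.10
Quarter 3: $26,792.10 +$1,050.71 interest = $27,842.81; pay $9,007.08 → $18,835.73
Quarter 4: $18,835.73 +$1,050.71 interest = $19,886.44; pay $10,733.56 → $9,152.88
Quarter 5: $9,152.88 +$1,050.71 interest = $10,203.59; pay $10,203.59 → $0.00

$10,203.59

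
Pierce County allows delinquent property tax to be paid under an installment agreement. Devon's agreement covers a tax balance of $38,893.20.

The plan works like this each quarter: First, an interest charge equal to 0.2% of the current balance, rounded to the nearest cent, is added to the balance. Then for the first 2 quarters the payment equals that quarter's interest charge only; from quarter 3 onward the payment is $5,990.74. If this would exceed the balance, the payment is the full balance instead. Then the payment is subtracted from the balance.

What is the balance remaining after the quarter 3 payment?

$32,980.25

Quarter 1: opening $38,893.20; interest $77.79 → $38,970.99; payment $77.79; balance $38,893.20
Quarter 2: opening $38,893.20; interest $77.79 → $38,970.99; payment $77.79; balance $38,893.20
Quarter 3: opening $38,893.20; interest $77.79 → $38,970.99; payment $5,990.74; balance $32,980.25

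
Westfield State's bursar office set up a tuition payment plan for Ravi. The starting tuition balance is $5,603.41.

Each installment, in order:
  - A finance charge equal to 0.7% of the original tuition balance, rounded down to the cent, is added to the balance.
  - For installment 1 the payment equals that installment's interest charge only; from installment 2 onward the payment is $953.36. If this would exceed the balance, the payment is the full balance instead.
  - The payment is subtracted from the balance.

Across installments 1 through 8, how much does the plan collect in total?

Installment 1: opening $5,603.41; interest $39.22 → $5,642.63; payment $39.22; balance $5,603.41
Installment 2: opening $5,603.41; interest $39.22 → $5,642.63; payment $953.36; balance $4,689.27
Installment 3: opening $4,689.27; interest $39.22 → $4,728.49; payment $953.36; balance $3,775.13
Installment 4: opening $3,775.13; interest $39.22 → $3,814.35; payment $953.36; balance $2,860.99
Installment 5: opening $2,860.99; interest $39.22 → $2,900.21; payment $953.36; balance $1,946.85
Installment 6: opening $1,946.85; interest $39.22 → $1,986.07; payment $953.36; balance $1,032.71
Installment 7: opening $1,032.71; interest $39.22 → $1,071.93; payment $953.36; balance $118.57
Installment 8: opening $118.57; interest $39.22 → $157.79; payment $157.79; balance $0.00
Total paid: $5,917.17

$5,917.17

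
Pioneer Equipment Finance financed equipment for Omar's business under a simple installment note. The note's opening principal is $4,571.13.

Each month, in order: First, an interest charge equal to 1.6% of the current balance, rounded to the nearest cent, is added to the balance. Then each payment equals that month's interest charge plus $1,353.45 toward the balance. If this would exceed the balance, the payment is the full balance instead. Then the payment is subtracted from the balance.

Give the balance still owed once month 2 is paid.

Month 1: opening $4,571.13; interest $73.14 → $4,644.27; payment $1,426.59; balance $3,217.68
Month 2: opening $3,217.68; interest $51.48 → $3,269.16; payment $1,404.93; balance $1,864.23

$1,864.23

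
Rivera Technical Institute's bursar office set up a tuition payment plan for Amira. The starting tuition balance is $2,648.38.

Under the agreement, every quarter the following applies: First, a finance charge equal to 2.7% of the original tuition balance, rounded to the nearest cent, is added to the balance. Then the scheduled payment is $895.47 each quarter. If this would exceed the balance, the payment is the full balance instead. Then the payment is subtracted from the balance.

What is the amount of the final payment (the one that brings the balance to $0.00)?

Quarter 1: $2,648.38 +$71.51 interest = $2,719.89; pay $895.47 → $1,824.42
Quarter 2: $1,824.42 +$71.51 interest = $1,895.93; pay $895.47 → $1,000.46
Quarter 3: $1,000.46 +$71.51 interest = $1,071.97; pay $895.47 → $176.50
Quarter 4: $176.50 +$71.51 interest = $248.01; pay $248.01 → $0.00

$248.01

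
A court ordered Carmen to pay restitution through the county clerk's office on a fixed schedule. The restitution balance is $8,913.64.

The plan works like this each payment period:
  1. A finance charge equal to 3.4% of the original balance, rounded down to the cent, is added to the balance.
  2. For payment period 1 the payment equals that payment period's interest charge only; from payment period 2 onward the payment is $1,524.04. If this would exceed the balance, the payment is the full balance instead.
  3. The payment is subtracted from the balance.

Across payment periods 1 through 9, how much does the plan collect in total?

Payment period 1: $8,913.64 +$303.06 interest = $9,216.70; pay $303.06 → $8,913.64
Payment period 2: $8,913.64 +$303.06 interest = $9,216.70; pay $1,524.04 → $7,692.66
Payment period 3: $7,692.66 +$303.06 interest = $7,995.72; pay $1,524.04 → $6,471.68
Payment period 4: $6,471.68 +$303.06 interest = $6,774.74; pay $1,524.04 → $5,250.70
Payment period 5: $5,250.70 +$303.06 interest = $5,553.76; pay $1,524.04 → $4,029.72
Payment period 6: $4,029.72 +$303.06 interest = $4,332.78; pay $1,524.04 → $2,808.74
Payment period 7: $2,808.74 +$303.06 interest = $3,111.80; pay $1,524.04 → $1,587.76
Payment period 8: $1,587.76 +$303.06 interest = $1,890.82; pay $1,524.04 → $366.78
Payment period 9: $366.78 +$303.06 interest = $669.84; pay $669.84 → $0.00
Total paid: $11,641.18

$11,641.18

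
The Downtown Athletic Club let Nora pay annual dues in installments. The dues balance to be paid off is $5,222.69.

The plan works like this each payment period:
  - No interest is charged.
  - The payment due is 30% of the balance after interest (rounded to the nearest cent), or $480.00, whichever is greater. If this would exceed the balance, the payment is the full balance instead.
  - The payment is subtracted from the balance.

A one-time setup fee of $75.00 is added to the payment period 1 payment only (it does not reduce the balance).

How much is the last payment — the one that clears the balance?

Payment period 1: opening $5,222.69; payment $1,566.81 (+ $75.00 fee); balance $3,655.88
Payment period 2: opening $3,655.88; payment $1,096.76; balance $2,559.12
Payment period 3: opening $2,559.12; payment $767.74; balance $1,791.38
Payment period 4: opening $1,791.38; payment $537.41; balance $1,253.97
Payment period 5: opening $1,253.97; payment $480.00; balance $773.97
Payment period 6: opening $773.97; payment $480.00; balance $293.97
Payment period 7: opening $293.97; payment $293.97; balance $0.00

$293.97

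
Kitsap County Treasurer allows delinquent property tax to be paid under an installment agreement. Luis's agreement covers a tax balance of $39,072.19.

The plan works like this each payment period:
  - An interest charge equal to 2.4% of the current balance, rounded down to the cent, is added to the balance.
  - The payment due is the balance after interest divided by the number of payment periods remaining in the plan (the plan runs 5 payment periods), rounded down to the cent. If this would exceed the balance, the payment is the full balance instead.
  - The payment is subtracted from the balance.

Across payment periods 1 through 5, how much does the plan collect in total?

$41,977.03

# | Opening | Interest | Payment | End bal
1 | $39,072.19 | $937.73 | $8,001.98 | $32,007.94
2 | $32,007.94 | $768.19 | $8,194.03 | $24,582.10
3 | $24,582.10 | $589.97 | $8,390.69 | $16,781.38
4 | $16,781.38 | $402.75 | $8,592.06 | $8,592.07
5 | $8,592.07 | $206.20 | $8,798.27 | $0.00
Total paid: $41,977.03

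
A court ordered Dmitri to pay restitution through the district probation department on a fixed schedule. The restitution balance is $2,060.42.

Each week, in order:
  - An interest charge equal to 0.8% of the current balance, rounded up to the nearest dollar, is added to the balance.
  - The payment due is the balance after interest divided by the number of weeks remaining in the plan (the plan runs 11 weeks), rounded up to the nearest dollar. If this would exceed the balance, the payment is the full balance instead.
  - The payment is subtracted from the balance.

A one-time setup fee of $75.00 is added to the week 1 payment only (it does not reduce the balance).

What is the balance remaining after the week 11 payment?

$0.00

# | Opening | Interest | Payment | Fee | End bal
1 | $2,060.42 | $17.00 | $189.00 | $75.00 | $1,888.42
2 | $1,888.42 | $16.00 | $191.00 | — | $1,713.42
3 | $1,713.42 | $14.00 | $192.00 | — | $1,535.42
4 | $1,535.42 | $13.00 | $194.00 | — | $1,354.42
5 | $1,354.42 | $11.00 | $196.00 | — | $1,169.42
6 | $1,169.42 | $10.00 | $197.00 | — | $982.42
7 | $982.42 | $8.00 | $199.00 | — | $791.42
8 | $791.42 | $7.00 | $200.00 | — | $598.42
9 | $598.42 | $5.00 | $202.00 | — | $401.42
10 | $401.42 | $4.00 | $203.00 | — | $202.42
11 | $202.42 | $2.00 | $204.42 | — | $0.00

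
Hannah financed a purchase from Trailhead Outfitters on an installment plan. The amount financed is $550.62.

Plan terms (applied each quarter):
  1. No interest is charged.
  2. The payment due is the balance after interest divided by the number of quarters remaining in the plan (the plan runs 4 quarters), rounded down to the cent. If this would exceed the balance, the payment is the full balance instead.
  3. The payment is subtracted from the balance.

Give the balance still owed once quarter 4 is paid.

$0.00

# | Opening | Payment | End bal
1 | $550.62 | $137.65 | $412.97
2 | $412.97 | $137.65 | $275.32
3 | $275.32 | $137.66 | $137.66
4 | $137.66 | $137.66 | $0.00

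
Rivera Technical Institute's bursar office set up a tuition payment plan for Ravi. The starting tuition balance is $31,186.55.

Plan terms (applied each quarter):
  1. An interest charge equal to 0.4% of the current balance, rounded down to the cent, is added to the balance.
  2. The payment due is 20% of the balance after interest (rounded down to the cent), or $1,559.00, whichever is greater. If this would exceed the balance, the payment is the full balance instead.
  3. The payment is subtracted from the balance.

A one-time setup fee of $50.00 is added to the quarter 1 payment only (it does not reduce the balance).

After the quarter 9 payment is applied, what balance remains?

$3,655.31

# | Opening | Interest | Payment | Fee | End bal
1 | $31,186.55 | $124.74 | $6,262.25 | $50.00 | $25,049.04
2 | $25,049.04 | $100.19 | $5,029.84 | — | $20,119.39
3 | $20,119.39 | $80.47 | $4,039.97 | — | $16,159.89
4 | $16,159.89 | $64.63 | $3,244.90 | — | $12,979.62
5 | $12,979.62 | $51.91 | $2,606.30 | — | $10,425.23
6 | $10,425.23 | $41.70 | $2,093.38 | — | $8,373.55
7 | $8,373.55 | $33.49 | $1,681.40 | — | $6,725.64
8 | $6,725.64 | $26.90 | $1,559.00 | — | $5,193.54
9 | $5,193.54 | $20.77 | $1,559.00 | — | $3,655.31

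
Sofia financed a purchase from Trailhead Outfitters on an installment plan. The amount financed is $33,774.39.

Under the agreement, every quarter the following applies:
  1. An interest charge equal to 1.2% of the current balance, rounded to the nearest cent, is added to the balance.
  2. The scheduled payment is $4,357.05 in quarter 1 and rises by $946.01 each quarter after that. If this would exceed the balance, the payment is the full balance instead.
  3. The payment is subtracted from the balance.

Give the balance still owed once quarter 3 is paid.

Quarter 1: opening $33,774.39; interest $405.29 → $34,179.68; payment $4,357.05; balance $29,822.63
Quarter 2: opening $29,822.63; interest $357.87 → $30,180.50; payment $5,303.06; balance $24,877.44
Quarter 3: opening $24,877.44; interest $298.53 → $25,175.97; payment $6,249.07; balance $18,926.90

$18,926.90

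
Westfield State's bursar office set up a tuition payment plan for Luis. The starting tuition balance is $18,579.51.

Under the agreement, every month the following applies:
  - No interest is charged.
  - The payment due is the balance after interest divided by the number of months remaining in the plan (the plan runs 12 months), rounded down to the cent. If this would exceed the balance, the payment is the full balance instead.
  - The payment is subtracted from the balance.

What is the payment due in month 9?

$1,548.29

Month 1: opening $18,579.51; payment $1,548.29; balance $17,031.22
Month 2: opening $17,031.22; payment $1,548.29; balance $15,482.93
Month 3: opening $15,482.93; payment $1,548.29; balance $13,934.64
Month 4: opening $13,934.64; payment $1,548.29; balance $12,386.35
Month 5: opening $12,386.35; payment $1,548.29; balance $10,838.06
Month 6: opening $10,838.06; payment $1,548.29; balance $9,289.77
Month 7: opening $9,289.77; payment $1,548.29; balance $7,741.48
Month 8: opening $7,741.48; payment $1,548.29; balance $6,193.19
Month 9: opening $6,193.19; payment $1,548.29; balance $4,644.90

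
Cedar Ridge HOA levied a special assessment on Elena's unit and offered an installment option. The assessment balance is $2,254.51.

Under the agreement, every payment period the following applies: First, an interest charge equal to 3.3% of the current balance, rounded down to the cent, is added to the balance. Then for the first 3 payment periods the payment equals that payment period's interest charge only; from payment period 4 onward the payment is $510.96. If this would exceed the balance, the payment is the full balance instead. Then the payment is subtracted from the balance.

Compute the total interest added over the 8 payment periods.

$446.24

Payment period 1: opening $2,254.51; interest $74.39 → $2,328.90; payment $74.39; balance $2,254.51
Payment period 2: opening $2,254.51; interest $74.39 → $2,328.90; payment $74.39; balance $2,254.51
Payment period 3: opening $2,254.51; interest $74.39 → $2,328.90; payment $74.39; balance $2,254.51
Payment period 4: opening $2,254.51; interest $74.39 → $2,328.90; payment $510.96; balance $1,817.94
Payment period 5: opening $1,817.94; interest $59.99 → $1,877.93; payment $510.96; balance $1,366.97
Payment period 6: opening $1,366.97; interest $45.11 → $1,412.08; payment $510.96; balance $901.12
Payment period 7: opening $901.12; interest $29.73 → $930.85; payment $510.96; balance $419.89
Payment period 8: opening $419.89; interest $13.85 → $433.74; payment $433.74; balance $0.00
Total interest: $74.39 + $74.39 + $74.39 + $74.39 + $59.99 + $45.11 + $29.73 + $13.85 = $446.24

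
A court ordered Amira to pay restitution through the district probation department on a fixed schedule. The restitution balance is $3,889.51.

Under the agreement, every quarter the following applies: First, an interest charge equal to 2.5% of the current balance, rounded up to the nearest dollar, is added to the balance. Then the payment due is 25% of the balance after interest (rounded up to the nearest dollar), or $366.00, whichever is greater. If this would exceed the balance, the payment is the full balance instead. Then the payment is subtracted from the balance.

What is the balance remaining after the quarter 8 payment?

$0.00

Quarter 1: opening $3,889.51; interest $98.00 → $3,987.51; payment $997.00; balance $2,990.51
Quarter 2: opening $2,990.51; interest $75.00 → $3,065.51; payment $767.00; balance $2,298.51
Quarter 3: opening $2,298.51; interest $58.00 → $2,356.51; payment $590.00; balance $1,766.51
Quarter 4: opening $1,766.51; interest $45.00 → $1,811.51; payment $453.00; balance $1,358.51
Quarter 5: opening $1,358.51; interest $34.00 → $1,392.51; payment $366.00; balance $1,026.51
Quarter 6: opening $1,026.51; interest $26.00 → $1,052.51; payment $366.00; balance $686.51
Quarter 7: opening $686.51; interest $18.00 → $704.51; payment $366.00; balance $338.51
Quarter 8: opening $338.51; interest $9.00 → $347.51; payment $347.51; balance $0.00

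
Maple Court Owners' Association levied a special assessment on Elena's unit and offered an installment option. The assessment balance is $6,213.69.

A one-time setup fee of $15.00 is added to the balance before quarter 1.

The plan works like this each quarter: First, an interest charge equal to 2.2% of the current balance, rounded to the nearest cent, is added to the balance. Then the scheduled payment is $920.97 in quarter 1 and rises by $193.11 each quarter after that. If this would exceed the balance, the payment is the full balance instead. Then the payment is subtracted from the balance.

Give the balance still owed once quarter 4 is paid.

$1,812.18

Quarter 1: opening $6,228.69; interest $137.03 → $6,365.72; payment $920.97; balance $5,444.75
Quarter 2: opening $5,444.75; interest $119.78 → $5,564.53; payment $1,114.08; balance $4,450.45
Quarter 3: opening $4,450.45; interest $97.91 → $4,548.36; payment $1,307.19; balance $3,241.17
Quarter 4: opening $3,241.17; interest $71.31 → $3,312.48; payment $1,500.30; balance $1,812.18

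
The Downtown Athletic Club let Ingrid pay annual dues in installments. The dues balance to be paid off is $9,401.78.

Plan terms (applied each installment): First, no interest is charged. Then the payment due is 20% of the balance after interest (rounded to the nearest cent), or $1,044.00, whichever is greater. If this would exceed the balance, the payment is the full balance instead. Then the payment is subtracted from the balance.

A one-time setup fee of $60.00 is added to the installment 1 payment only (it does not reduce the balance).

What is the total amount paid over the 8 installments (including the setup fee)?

# | Opening | Payment | Fee | End bal
1 | $9,401.78 | $1,880.36 | $60.00 | $7,521.42
2 | $7,521.42 | $1,504.28 | — | $6,017.14
3 | $6,017.14 | $1,203.43 | — | $4,813.71
4 | $4,813.71 | $1,044.00 | — | $3,769.71
5 | $3,769.71 | $1,044.00 | — | $2,725.71
6 | $2,725.71 | $1,044.00 | — | $1,681.71
7 | $1,681.71 | $1,044.00 | — | $637.71
8 | $637.71 | $637.71 | — | $0.00
Total paid: $9,461.78

$9,461.78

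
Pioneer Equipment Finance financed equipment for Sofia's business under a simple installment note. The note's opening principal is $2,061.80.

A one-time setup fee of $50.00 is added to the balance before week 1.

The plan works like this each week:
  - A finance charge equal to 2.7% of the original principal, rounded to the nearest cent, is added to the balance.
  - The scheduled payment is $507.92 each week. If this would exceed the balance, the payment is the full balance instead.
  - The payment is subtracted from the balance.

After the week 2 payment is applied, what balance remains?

# | Opening | Interest | Payment | End bal
1 | $2,111.80 | $55.67 | $507.92 | $1,659.55
2 | $1,659.55 | $55.67 | $507.92 | $1,207.30

$1,207.30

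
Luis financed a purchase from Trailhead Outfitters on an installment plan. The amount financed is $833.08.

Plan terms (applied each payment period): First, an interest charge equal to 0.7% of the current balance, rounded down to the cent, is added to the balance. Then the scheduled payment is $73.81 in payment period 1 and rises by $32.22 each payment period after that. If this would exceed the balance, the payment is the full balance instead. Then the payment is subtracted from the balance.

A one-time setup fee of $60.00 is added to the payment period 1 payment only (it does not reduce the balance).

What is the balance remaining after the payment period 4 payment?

# | Opening | Interest | Payment | Fee | End bal
1 | $833.08 | $5.83 | $73.81 | $60.00 | $765.10
2 | $765.10 | $5.35 | $106.03 | — | $664.42
3 | $664.42 | $4.65 | $138.25 | — | $530.82
4 | $530.82 | $3.71 | $170.47 | — | $364.06

$364.06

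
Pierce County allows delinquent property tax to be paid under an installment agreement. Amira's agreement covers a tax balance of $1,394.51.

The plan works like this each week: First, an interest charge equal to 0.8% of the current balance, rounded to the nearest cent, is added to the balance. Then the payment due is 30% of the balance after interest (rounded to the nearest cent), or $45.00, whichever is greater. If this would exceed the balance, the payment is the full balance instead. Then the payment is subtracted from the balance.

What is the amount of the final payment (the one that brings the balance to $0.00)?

$33.29

Week 1: opening $1,394.51; interest $11.16 → $1,405.67; payment $421.70; balance $983.97
Week 2: opening $983.97; interest $7.87 → $991.84; payment $297.55; balance $694.29
Week 3: opening $694.29; interest $5.55 → $699.84; payment $209.95; balance $489.89
Week 4: opening $489.89; interest $3.92 → $493.81; payment $148.14; balance $345.67
Week 5: opening $345.67; interest $2.77 → $348.44; payment $104.53; balance $243.91
Week 6: opening $243.91; interest $1.95 → $245.86; payment $73.76; balance $172.10
Week 7: opening $172.10; interest $1.38 → $173.48; payment $52.04; balance $121.44
Week 8: opening $121.44; interest $0.97 → $122.41; payment $45.00; balance $77.41
Week 9: opening $77.41; interest $0.62 → $78.03; payment $45.00; balance $33.03
Week 10: opening $33.03; interest $0.26 → $33.29; payment $33.29; balance $0.00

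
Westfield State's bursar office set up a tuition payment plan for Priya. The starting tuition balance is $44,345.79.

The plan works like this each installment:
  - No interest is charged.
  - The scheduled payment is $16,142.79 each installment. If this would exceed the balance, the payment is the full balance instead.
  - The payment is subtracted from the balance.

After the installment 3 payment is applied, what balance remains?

Installment 1: opening $44,345.79; payment $16,142.79; balance $28,203.00
Installment 2: opening $28,203.00; payment $16,142.79; balance $12,060.21
Installment 3: opening $12,060.21; payment $12,060.21; balance $0.00

$0.00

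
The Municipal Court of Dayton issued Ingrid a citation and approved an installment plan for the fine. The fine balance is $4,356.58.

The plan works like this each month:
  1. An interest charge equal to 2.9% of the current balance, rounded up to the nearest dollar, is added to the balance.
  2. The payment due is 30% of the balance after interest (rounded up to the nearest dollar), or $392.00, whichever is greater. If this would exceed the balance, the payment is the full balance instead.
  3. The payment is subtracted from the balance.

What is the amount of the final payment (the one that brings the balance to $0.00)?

# | Opening | Interest | Payment | End bal
1 | $4,356.58 | $127.00 | $1,346.00 | $3,137.58
2 | $3,137.58 | $91.00 | $969.00 | $2,259.58
3 | $2,259.58 | $66.00 | $698.00 | $1,627.58
4 | $1,627.58 | $48.00 | $503.00 | $1,172.58
5 | $1,172.58 | $35.00 | $392.00 | $815.58
6 | $815.58 | $24.00 | $392.00 | $447.58
7 | $447.58 | $13.00 | $392.00 | $68.58
8 | $68.58 | $2.00 | $70.58 | $0.00

$70.58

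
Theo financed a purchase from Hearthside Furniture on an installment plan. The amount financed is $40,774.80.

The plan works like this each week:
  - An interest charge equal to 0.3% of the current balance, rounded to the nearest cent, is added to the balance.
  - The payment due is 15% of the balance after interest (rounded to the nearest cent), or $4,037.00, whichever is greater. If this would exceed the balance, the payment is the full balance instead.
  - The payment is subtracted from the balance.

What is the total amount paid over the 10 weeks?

Week 1: opening $40,774.80; interest $122.32 → $40,897.12; payment $6,134.57; balance $34,762.55
Week 2: opening $34,762.55; interest $104.29 → $34,866.84; payment $5,230.03; balance $29,636.81
Week 3: opening $29,636.81; interest $88.91 → $29,725.72; payment $4,458.86; balance $25,266.86
Week 4: opening $25,266.86; interest $75.80 → $25,342.66; payment $4,037.00; balance $21,305.66
Week 5: opening $21,305.66; interest $63.92 → $21,369.58; payment $4,037.00; balance $17,332.58
Week 6: opening $17,332.58; interest $52.00 → $17,384.58; payment $4,037.00; balance $13,347.58
Week 7: opening $13,347.58; interest $40.04 → $13,387.62; payment $4,037.00; balance $9,350.62
Week 8: opening $9,350.62; interest $28.05 → $9,378.67; payment $4,037.00; balance $5,341.67
Week 9: opening $5,341.67; interest $16.03 → $5,357.70; payment $4,037.00; balance $1,320.70
Week 10: opening $1,320.70; interest $3.96 → $1,324.66; payment $1,324.66; balance $0.00
Total paid: $41,370.12

$41,370.12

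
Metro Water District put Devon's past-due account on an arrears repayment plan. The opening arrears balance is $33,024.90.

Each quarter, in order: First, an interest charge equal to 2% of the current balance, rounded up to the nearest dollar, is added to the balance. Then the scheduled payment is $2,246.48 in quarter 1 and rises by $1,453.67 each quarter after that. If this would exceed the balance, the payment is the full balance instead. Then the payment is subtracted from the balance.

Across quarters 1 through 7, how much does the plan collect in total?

$35,924.90

Quarter 1: $33,024.90 +$661.00 interest = $33,685.90; pay $2,246.48 → $31,439.42
Quarter 2: $31,439.42 +$629.00 interest = $32,068.42; pay $3,700.15 → $28,368.27
Quarter 3: $28,368.27 +$568.00 interest = $28,936.27; pay $5,153.82 → $23,782.45
Quarter 4: $23,782.45 +$476.00 interest = $24,258.45; pay $6,607.49 → $17,650.96
Quarter 5: $17,650.96 +$354.00 interest = $18,004.96; pay $8,061.16 → $9,943.80
Quarter 6: $9,943.80 +$199.00 interest = $10,142.80; pay $9,514.83 → $627.97
Quarter 7: $627.97 +$13.00 interest = $640.97; pay $640.97 → $0.00
Total paid: $35,924.90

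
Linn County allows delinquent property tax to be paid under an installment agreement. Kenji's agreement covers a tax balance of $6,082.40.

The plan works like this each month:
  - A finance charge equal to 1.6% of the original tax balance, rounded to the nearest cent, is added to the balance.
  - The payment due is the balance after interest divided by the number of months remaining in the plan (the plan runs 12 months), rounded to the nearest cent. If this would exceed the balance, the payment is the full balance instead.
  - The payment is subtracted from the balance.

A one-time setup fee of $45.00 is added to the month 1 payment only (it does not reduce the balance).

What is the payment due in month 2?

$523.82

Month 1: opening $6,082.40; interest $97.32 → $6,179.72; payment $514.98 (+ $45.00 fee); balance $5,664.74
Month 2: opening $5,664.74; interest $97.32 → $5,762.06; payment $523.82; balance $5,238.24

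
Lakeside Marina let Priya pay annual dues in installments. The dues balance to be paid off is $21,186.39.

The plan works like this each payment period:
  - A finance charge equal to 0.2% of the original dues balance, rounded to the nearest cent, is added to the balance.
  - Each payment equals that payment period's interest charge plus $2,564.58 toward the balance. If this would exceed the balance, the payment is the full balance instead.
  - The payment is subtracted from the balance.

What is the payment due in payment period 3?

$2,606.95

Payment period 1: $21,186.39 +$42.37 interest = $21,228.76; pay $2,606.95 → $18,621.81
Payment period 2: $18,621.81 +$42.37 interest = $18,664.18; pay $2,606.95 → $16,057.23
Payment period 3: $16,057.23 +$42.37 interest = $16,099.60; pay $2,606.95 → $13,492.65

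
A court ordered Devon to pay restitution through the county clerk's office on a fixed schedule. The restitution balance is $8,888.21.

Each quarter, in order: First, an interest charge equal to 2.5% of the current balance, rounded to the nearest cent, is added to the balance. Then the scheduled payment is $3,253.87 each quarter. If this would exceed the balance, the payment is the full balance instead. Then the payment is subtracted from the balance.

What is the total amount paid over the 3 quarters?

Quarter 1: opening $8,888.21; interest $222.21 → $9,110.42; payment $3,253.87; balance $5,856.55
Quarter 2: opening $5,856.55; interest $146.41 → $6,002.96; payment $3,253.87; balance $2,749.09
Quarter 3: opening $2,749.09; interest $68.73 → $2,817.82; payment $2,817.82; balance $0.00
Total paid: $9,325.56

$9,325.56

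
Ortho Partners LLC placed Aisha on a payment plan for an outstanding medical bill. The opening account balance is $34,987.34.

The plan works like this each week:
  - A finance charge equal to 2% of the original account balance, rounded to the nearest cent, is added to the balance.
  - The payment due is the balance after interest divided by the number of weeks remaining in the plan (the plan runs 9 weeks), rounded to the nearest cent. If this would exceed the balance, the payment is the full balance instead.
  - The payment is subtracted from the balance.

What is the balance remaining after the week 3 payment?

# | Opening | Interest | Payment | End bal
1 | $34,987.34 | $699.75 | $3,965.23 | $31,721.86
2 | $31,721.86 | $699.75 | $4,052.70 | $28,368.91
3 | $28,368.91 | $699.75 | $4,152.67 | $24,915.99

$24,915.99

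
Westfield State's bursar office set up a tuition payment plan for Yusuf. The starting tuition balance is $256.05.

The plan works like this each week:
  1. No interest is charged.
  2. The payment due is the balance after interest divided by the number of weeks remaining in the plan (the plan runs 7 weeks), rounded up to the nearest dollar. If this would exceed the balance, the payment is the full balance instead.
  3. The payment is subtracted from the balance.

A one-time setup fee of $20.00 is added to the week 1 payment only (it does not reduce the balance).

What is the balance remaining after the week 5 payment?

$71.05

Week 1: $256.05 − $37.00 (+ $20.00 fee) → $219.05
Week 2: $219.05 − $37.00 → $182.05
Week 3: $182.05 − $37.00 → $145.05
Week 4: $145.05 − $37.00 → $108.05
Week 5: $108.05 − $37.00 → $71.05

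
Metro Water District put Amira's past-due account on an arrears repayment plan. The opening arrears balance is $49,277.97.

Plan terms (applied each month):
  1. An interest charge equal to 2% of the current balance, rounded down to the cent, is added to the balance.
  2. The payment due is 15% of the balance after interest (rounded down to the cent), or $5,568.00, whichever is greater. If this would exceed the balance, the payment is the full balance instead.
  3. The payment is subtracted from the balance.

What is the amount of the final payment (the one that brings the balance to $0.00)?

# | Opening | Interest | Payment | End bal
1 | $49,277.97 | $985.55 | $7,539.52 | $42,724.00
2 | $42,724.00 | $854.48 | $6,536.77 | $37,041.71
3 | $37,041.71 | $740.83 | $5,667.38 | $32,115.16
4 | $32,115.16 | $642.30 | $5,568.00 | $27,189.46
5 | $27,189.46 | $543.78 | $5,568.00 | $22,165.24
6 | $22,165.24 | $443.30 | $5,568.00 | $17,040.54
7 | $17,040.54 | $340.81 | $5,568.00 | $11,813.35
8 | $11,813.35 | $236.26 | $5,568.00 | $6,481.61
9 | $6,481.61 | $129.63 | $5,568.00 | $1,043.24
10 | $1,043.24 | $20.86 | $1,064.10 | $0.00

$1,064.10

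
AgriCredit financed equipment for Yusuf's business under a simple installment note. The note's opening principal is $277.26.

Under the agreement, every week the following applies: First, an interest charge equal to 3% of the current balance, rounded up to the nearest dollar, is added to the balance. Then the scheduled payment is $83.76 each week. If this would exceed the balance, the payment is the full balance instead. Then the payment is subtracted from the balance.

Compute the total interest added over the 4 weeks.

$22.00

Week 1: opening $277.26; interest $9.00 → $286.26; payment $83.76; balance $202.50
Week 2: opening $202.50; interest $7.00 → $209.50; payment $83.76; balance $125.74
Week 3: opening $125.74; interest $4.00 → $129.74; payment $83.76; balance $45.98
Week 4: opening $45.98; interest $2.00 → $47.98; payment $47.98; balance $0.00
Total interest: $9.00 + $7.00 + $4.00 + $2.00 = $22.00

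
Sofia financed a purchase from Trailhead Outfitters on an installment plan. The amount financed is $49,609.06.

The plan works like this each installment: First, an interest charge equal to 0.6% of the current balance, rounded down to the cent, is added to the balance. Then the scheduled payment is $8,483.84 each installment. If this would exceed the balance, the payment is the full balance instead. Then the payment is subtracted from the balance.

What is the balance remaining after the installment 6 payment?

$0.00

Installment 1: opening $49,609.06; interest $297.65 → $49,906.71; payment $8,483.84; balance $41,422.87
Installment 2: opening $41,422.87; interest $248.53 → $41,671.40; payment $8,483.84; balance $33,187.56
Installment 3: opening $33,187.56; interest $199.12 → $33,386.68; payment $8,483.84; balance $24,902.84
Installment 4: opening $24,902.84; interest $149.41 → $25,052.25; payment $8,483.84; balance $16,568.41
Installment 5: opening $16,568.41; interest $99.41 → $16,667.82; payment $8,483.84; balance $8,183.98
Installment 6: opening $8,183.98; interest $49.10 → $8,233.08; payment $8,233.08; balance $0.00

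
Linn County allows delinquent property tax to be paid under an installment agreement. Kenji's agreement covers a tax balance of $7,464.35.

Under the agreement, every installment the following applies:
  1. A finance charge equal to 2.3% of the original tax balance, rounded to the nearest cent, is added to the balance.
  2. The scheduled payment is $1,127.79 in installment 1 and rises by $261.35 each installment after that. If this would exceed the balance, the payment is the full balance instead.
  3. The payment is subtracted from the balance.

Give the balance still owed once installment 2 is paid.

$5,290.78

Installment 1: $7,464.35 +$171.68 interest = $7,636.03; pay $1,127.79 → $6,508.24
Installment 2: $6,508.24 +$171.68 interest = $6,679.92; pay $1,389.14 → $5,290.78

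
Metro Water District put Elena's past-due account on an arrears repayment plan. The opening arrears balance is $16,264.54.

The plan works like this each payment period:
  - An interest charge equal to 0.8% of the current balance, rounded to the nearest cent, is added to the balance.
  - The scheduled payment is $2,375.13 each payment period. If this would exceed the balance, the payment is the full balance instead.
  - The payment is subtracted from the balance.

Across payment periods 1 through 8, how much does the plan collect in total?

Payment period 1: opening $16,264.54; interest $130.12 → $16,394.66; payment $2,375.13; balance $14,019.53
Payment period 2: opening $14,019.53; interest $112.16 → $14,131.69; payment $2,375.13; balance $11,756.56
Payment period 3: opening $11,756.56; interest $94.05 → $11,850.61; payment $2,375.13; balance $9,475.48
Payment period 4: opening $9,475.48; interest $75.80 → $9,551.28; payment $2,375.13; balance $7,176.15
Payment period 5: opening $7,176.15; interest $57.41 → $7,233.56; payment $2,375.13; balance $4,858.43
Payment period 6: opening $4,858.43; interest $38.87 → $4,897.30; payment $2,375.13; balance $2,522.17
Payment period 7: opening $2,522.17; interest $20.18 → $2,542.35; payment $2,375.13; balance $167.22
Payment period 8: opening $167.22; interest $1.34 → $168.56; payment $168.56; balance $0.00
Total paid: $16,794.47

$16,794.47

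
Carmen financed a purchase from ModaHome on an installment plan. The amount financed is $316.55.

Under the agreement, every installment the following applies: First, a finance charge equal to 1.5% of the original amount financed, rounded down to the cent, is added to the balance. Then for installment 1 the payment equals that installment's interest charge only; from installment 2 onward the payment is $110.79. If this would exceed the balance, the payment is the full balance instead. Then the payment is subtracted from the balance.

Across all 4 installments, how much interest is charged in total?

# | Opening | Interest | Payment | End bal
1 | $316.55 | $4.74 | $4.74 | $316.55
2 | $316.55 | $4.74 | $110.79 | $210.50
3 | $210.50 | $4.74 | $110.79 | $104.45
4 | $104.45 | $4.74 | $109.19 | $0.00
Total interest: $4.74 + $4.74 + $4.74 + $4.74 = $18.96

$18.96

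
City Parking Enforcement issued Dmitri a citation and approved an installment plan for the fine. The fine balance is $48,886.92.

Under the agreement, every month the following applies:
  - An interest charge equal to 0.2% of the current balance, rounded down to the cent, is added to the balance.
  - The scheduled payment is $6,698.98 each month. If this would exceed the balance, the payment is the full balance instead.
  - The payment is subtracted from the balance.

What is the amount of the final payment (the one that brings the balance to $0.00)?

Month 1: opening $48,886.92; interest $97.77 → $48,984.69; payment $6,698.98; balance $42,285.71
Month 2: opening $42,285.71; interest $84.57 → $42,370.28; payment $6,698.98; balance $35,671.30
Month 3: opening $35,671.30; interest $71.34 → $35,742.64; payment $6,698.98; balance $29,043.66
Month 4: opening $29,043.66; interest $58.08 → $29,101.74; payment $6,698.98; balance $22,402.76
Month 5: opening $22,402.76; interest $44.80 → $22,447.56; payment $6,698.98; balance $15,748.58
Month 6: opening $15,748.58; interest $31.49 → $15,780.07; payment $6,698.98; balance $9,081.09
Month 7: opening $9,081.09; interest $18.16 → $9,099.25; payment $6,698.98; balance $2,400.27
Month 8: opening $2,400.27; interest $4.80 → $2,405.07; payment $2,405.07; balance $0.00

$2,405.07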